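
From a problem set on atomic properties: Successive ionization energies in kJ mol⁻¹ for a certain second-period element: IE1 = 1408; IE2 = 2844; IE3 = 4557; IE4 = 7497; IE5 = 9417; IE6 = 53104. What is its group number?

Look for the largest jump between consecutive ionization energies: IE6/IE5 ≈ 5.6, far larger than any earlier ratio.
That jump marks the point where a core electron is being removed. So the atom has 5 valence electrons.
A main-group element with 5 valence electrons is in group 15.

Group 15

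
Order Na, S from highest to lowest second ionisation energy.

After 1 electron has been removed, what remains? Na⁺ is the bare [Ne] core; S⁺ still has 5 valence electrons.
Breaking into a closed-shell core is much more expensive than removing a leftover valence electron — Na has the largest IE_2 here.
Approximate IE_2 values (kJ/mol): Na 4562, S 2252.
Overall IE_2 order: S < Na.

Na, S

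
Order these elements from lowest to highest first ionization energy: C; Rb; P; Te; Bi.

Rb, Bi, Te, P, C

C is in period 2, group 14; P is in period 3, group 15; Rb is in period 5, group 1; Te is in period 5, group 16; Bi is in period 6, group 15.
IE₁ increases left→right with effective nuclear charge and decreases top→bottom as the valence shell moves farther out.
These span different periods and groups, so the two trends combine.
Bi > Rb: the two effects oppose for this pair; the across-period effect wins (703 vs 403 kJ/mol).
Te > Bi: both effects reinforce here, so Te is clearly the higher of the two.
P > Te: period and group pull opposite ways; the down-group shift dominates (1012 vs 869 kJ/mol).
C > P: the two effects oppose for this pair; the down-group effect wins (1086 vs 1012 kJ/mol).
For reference (kJ/mol): C 1086, P 1012, Rb 403, Te 869, Bi 703.
So from lowest to highest: Rb < Bi < Te < P < C.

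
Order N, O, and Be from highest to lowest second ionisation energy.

O > N > Be

After 1 electron has been removed, what remains? N⁺ still has 4 valence electrons; O⁺ still has 5 valence electrons; Be⁺ still has 1 valence electron.
All are still removing valence electrons, so compare the +1 ions as you would atoms: IE_2 generally rises across a period (higher Z_eff) and falls down a group (larger shell), subject to the usual subshell exceptions.
Valence configurations: N⁺ [He]2s²2p², O⁺ [He]2s²2p³, Be⁺ [He]2s¹.
Tabulated IE_2 (kJ/mol): N 2856, O 3388, Be 1757.
Putting it together, IE_2: Be < N < O.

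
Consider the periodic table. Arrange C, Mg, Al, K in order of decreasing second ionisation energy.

K > C > Al > Mg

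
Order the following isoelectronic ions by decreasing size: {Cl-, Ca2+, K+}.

All of these have 18 electrons, so size is governed by nuclear charge alone: the more protons, the stronger the pull on the same electron cloud, and the smaller the ion.
Nuclear charges: Ca2+ (Z=20), K+ (Z=19), Cl- (Z=17).
Largest to smallest: Cl- > K+ > Ca2+.

Cl- > K+ > Ca2+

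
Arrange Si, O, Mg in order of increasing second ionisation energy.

Mg, Si, O

Consider each +1 ion: Si⁺ still has 3 valence electrons; O⁺ still has 5 valence electrons; Mg⁺ still has 1 valence electron.
All are still removing valence electrons, so compare the +1 ions as you would atoms: IE_2 generally rises across a period (higher Z_eff) and falls down a group (larger shell), subject to the usual subshell exceptions.
Valence configurations: Si⁺ [Ne]3s²3p¹, O⁺ [He]2s²2p³, Mg⁺ [Ne]3s¹.
The numbers (kJ/mol): Si 1577, O 3388, Mg 1451.
Putting it together, IE_2: Mg < Si < O.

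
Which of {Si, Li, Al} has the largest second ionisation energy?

Li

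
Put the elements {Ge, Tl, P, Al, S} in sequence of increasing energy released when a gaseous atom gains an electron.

Adding an electron releases more energy for atoms nearer the top right (short of the noble gases).
These span different periods and groups, so the two trends combine.
Al > Tl: Al sits above Tl in group 13, so the down-group effect alone puts Al higher.
P > Al: P lies to the right of Al in period 3, so the across-period effect alone puts P higher.
Ge > P: this pair runs against the simple trend — see the exception note.
S > Ge: relative to Ge, both the across-period and down-group shifts push S's electron affinity up.
Note the exception: Ge has a higher electron affinity than P, contrary to the simple trend — adding an electron to P's half-filled np³ subshell costs electron-pairing energy.
For reference (kJ/mol): Al 42, P 72, S 200, Ge 119, Tl 19.
So from lowest to highest: Tl < Al < P < Ge < S.

Tl < Al < P < Ge < S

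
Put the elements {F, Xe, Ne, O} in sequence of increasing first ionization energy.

Xe, O, F, Ne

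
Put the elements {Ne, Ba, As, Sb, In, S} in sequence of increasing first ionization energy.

Ba < In < Sb < As < S < Ne

Ne is in period 2, group 18; S is in period 3, group 16; As is in period 4, group 15; In is in period 5, group 13; Sb is in period 5, group 15; Ba is in period 6, group 2.
IE₁ increases left→right with effective nuclear charge and decreases top→bottom as the valence shell moves farther out.
Here both period and group differ, so the two effects have to be weighed against each other.
In > Ba: relative to Ba, both the across-period and down-group shifts push In's first ionization energy up.
Sb > In: both are in period 5; the period trend gives Sb the larger value.
As > Sb: they share group 15; the group trend gives As the larger value.
S > As: relative to As, both the across-period and down-group shifts push S's first ionization energy up.
Ne > S: both effects reinforce here, so Ne is clearly the higher of the two.
For reference (kJ/mol): Ne 2081, S 1000, As 947, In 558, Sb 831, Ba 503.
So from lowest to highest: Ba < In < Sb < As < S < Ne.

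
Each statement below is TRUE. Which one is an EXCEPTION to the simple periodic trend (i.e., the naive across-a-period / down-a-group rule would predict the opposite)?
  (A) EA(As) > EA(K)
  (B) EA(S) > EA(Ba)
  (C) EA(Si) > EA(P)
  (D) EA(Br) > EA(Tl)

(C)

The general trend: electron affinity increases across a period and decreases down a group.
(A) As (period 4, group 15) vs K (period 4, group 1): the stated order agrees with the simple trend.
(B) S (period 3, group 16) vs Ba (period 6, group 2): the stated order agrees with the simple trend.
(C) Si (period 3, group 14) vs P (period 3, group 15): the stated order contradicts the simple trend.
(D) Br (period 4, group 17) vs Tl (period 6, group 13): the stated order agrees with the simple trend.
The exception is (C): adding an electron to P's half-filled 3p³ is unfavourable, so Si (3p²) has the more exothermic EA.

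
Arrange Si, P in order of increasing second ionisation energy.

The second ionization energy removes an electron from the +1 ion. For each element: Si⁺ still has 3 valence electrons; P⁺ still has 4 valence electrons.
All are still removing valence electrons, so compare the +1 ions as you would atoms: IE_2 generally rises across a period (higher Z_eff) and falls down a group (larger shell), subject to the usual subshell exceptions.
Valence configurations: Si⁺ [Ne]3s²3p¹, P⁺ [Ne]3s²3p².
Tabulated IE_2 (kJ/mol): Si 1577, P 1907.
Putting it together, IE_2: Si < P.

Si < P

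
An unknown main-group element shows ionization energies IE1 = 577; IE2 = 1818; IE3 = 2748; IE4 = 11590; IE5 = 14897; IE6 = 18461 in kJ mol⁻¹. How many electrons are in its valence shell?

3

Look for the largest jump between consecutive ionization energies: IE4/IE3 ≈ 4.2, far larger than any earlier ratio.
That jump marks the point where a core electron is being removed. So the atom has 3 valence electrons.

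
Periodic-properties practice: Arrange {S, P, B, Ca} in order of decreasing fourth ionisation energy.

B > Ca > P > S

After 3 electrons have been removed, what remains? S³⁺ still has 3 valence electrons; P³⁺ still has 2 valence electrons; B³⁺ is the bare [He] core; Ca³⁺ is already 1 electron into the core.
Breaking into a closed-shell core is much more expensive than removing a leftover valence electron — Ca and B have the largest IE_4 here.
Valence configurations: S³⁺ [Ne]3s²3p¹, P³⁺ [Ne]3s².
S³⁺ loses a lone 3p electron whereas P³⁺ must break into a filled 3s² pair, so IE_4(P) > IE_4(S) even though S has the higher nuclear charge.
Tabulated IE_4 (kJ/mol): S 4556, P 4964, B 25026, Ca 6491.
So the fourth ionization energies run S < P < Ca < B.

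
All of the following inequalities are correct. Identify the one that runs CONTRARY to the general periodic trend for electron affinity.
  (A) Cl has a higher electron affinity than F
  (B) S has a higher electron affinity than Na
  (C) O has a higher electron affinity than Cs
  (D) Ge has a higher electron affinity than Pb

The general trend: electron affinity increases across a period and decreases down a group.
(A) Cl (period 3, group 17) vs F (period 2, group 17): the stated order contradicts the simple trend.
(B) S (period 3, group 16) vs Na (period 3, group 1): the stated order agrees with the simple trend.
(C) O (period 2, group 16) vs Cs (period 6, group 1): the stated order agrees with the simple trend.
(D) Ge (period 4, group 14) vs Pb (period 6, group 14): the stated order agrees with the simple trend.
The exception is (A): F's small 2p subshell makes the incoming electron feel strong e⁻–e⁻ repulsion, so Cl actually releases more energy on gaining an electron.

(A)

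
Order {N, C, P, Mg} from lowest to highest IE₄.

P, C, N, Mg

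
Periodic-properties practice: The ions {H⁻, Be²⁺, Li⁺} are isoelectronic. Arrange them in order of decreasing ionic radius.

All of these have 2 electrons, so size is governed by nuclear charge alone: the more protons, the stronger the pull on the same electron cloud, and the smaller the ion.
Nuclear charges: Be²⁺ (Z=4), Li⁺ (Z=3), H⁻ (Z=1).
Largest to smallest: H⁻ > Li⁺ > Be²⁺.

H⁻ > Li⁺ > Be²⁺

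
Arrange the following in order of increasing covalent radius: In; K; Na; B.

Across a period the added protons contract the valence shell; down a group each new principal shell makes the atom larger.
Neither a single period nor a single group — weigh both effects.
In > B: In sits below B in group 13, so the down-group effect alone puts In larger.
Na > In: period and group pull opposite ways; the across-period shift dominates (155 vs 142 pm).
K > Na: they share group 1; the group trend gives K the larger value.
Tabulated atomic radius (pm): B 85, Na 155, K 196, In 142.
So from smallest to largest: B < In < Na < K.

B < In < Na < K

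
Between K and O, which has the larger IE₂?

O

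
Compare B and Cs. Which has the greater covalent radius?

Moving right in a period, electrons are added to the same shell under a stronger nuclear pull, so atoms get smaller; moving down, a new shell is opened and atoms get larger.
Neither a single period nor a single group — weigh both effects.
Cs > B: both effects reinforce here, so Cs is clearly the larger of the two.
For reference (pm): B 85, Cs 232.
So Cs has the greater covalent radius (Cs > B).

Cs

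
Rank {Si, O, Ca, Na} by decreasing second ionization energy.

Na, O, Si, Ca

The second ionization energy removes an electron from the +1 ion. For each element: Si⁺ still has 3 valence electrons; O⁺ still has 5 valence electrons; Ca⁺ still has 1 valence electron; Na⁺ is the bare [Ne] core.
Breaking into a closed-shell core is much more expensive than removing a leftover valence electron — Na has the largest IE_2 here.
Valence configurations: Si⁺ [Ne]3s²3p¹, O⁺ [He]2s²2p³, Ca⁺ [Ar]4s¹.
The numbers (kJ/mol): Si 1577, O 3388, Ca 1145, Na 4562.
Hence IE_2: Ca < Si < O < Na.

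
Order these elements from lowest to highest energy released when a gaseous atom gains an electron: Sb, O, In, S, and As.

In < As < Sb < O < S

O is in period 2, group 16; S is in period 3, group 16; As is in period 4, group 15; In is in period 5, group 13; Sb is in period 5, group 15.
Atoms with high Z_eff and room in the valence shell (especially the halogens) have the most exothermic electron affinities.
Neither a single period nor a single group — weigh both effects.
As > In: both effects reinforce here, so As is clearly the higher of the two.
Sb > As: this pair runs against the simple trend — see the exception note.
O > Sb: both effects reinforce here, so O is clearly the higher of the two.
S > O: this pair runs against the simple trend — see the exception note.
Note the exception: Sb has a higher electron affinity than As, contrary to the simple trend — both are half-filled np³, but the pairing/repulsion penalty for the added electron shrinks as the p orbitals become larger and more diffuse down the group, and for Sb that outweighs the weaker nuclear attraction.
Note the exception: S has a higher electron affinity than O, contrary to the simple trend — the compact 2p subshell of O repels the added electron more than S's larger 3p does.
Approximate values (kJ/mol): O 141, S 200, As 78, In 29, Sb 103.
So from lowest to highest: In < As < Sb < O < S.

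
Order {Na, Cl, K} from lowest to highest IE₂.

Cl, K, Na

After 1 electron has been removed, what remains? Na⁺ is the bare [Ne] core; Cl⁺ still has 6 valence electrons; K⁺ is the bare [Ar] core.
Breaking into a closed-shell core is much more expensive than removing a leftover valence electron — K and Na have the largest IE_2 here.
Approximate IE_2 values (kJ/mol): Na 4562, Cl 2298, K 3052.
Putting it together, IE_2: Cl < K < Na.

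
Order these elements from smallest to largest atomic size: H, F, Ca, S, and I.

H < F < S < I < Ca

H is in period 1, group 1; F is in period 2, group 17; S is in period 3, group 16; Ca is in period 4, group 2; I is in period 5, group 17.
Radius decreases left→right (rising Z_eff, same n) and increases top→bottom (higher n).
Neither a single period nor a single group — weigh both effects.
F > H: period and group pull opposite ways; the down-group shift dominates (64 vs 32 pm).
S > F: both effects reinforce here, so S is clearly the larger of the two.
I > S: period and group pull opposite ways; the down-group shift dominates (133 vs 103 pm).
Ca > I: the two effects oppose for this pair; the across-period effect wins (171 vs 133 pm).
Tabulated atomic radius (pm): H 32, F 64, S 103, Ca 171, I 133.
So from smallest to largest: H < F < S < I < Ca.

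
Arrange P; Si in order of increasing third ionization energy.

P < Si

Consider each +2 ion: P²⁺ still has 3 valence electrons; Si²⁺ still has 2 valence electrons.
All are still removing valence electrons, so compare the +2 ions as you would atoms: IE_3 generally rises across a period (higher Z_eff) and falls down a group (larger shell), subject to the usual subshell exceptions.
Valence configurations: P²⁺ [Ne]3s²3p¹, Si²⁺ [Ne]3s².
P²⁺ loses a lone 3p electron whereas Si²⁺ must break into a filled 3s² pair, so IE_3(Si) > IE_3(P) even though P has the higher nuclear charge.
Tabulated IE_3 (kJ/mol): P 2914, Si 3232.
So the third ionization energies run P < Si.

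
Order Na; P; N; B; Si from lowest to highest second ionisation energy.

After 1 electron has been removed, what remains? Na⁺ is the bare [Ne] core; P⁺ still has 4 valence electrons; N⁺ still has 4 valence electrons; B⁺ still has 2 valence electrons; Si⁺ still has 3 valence electrons.
Pulling an electron out of a noble-gas core costs far more than removing a remaining valence electron, so Na sits at the high end of IE_2.
Valence configurations: P⁺ [Ne]3s²3p², N⁺ [He]2s²2p², B⁺ [He]2s², Si⁺ [Ne]3s²3p¹.
Tabulated IE_2 (kJ/mol): Na 4562, P 1907, N 2856, B 2427, Si 1577.
Putting it together, IE_2: Si < P < B < N < Na.

Si < P < B < N < Na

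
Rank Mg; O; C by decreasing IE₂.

O > C > Mg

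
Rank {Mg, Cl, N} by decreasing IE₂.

N, Cl, Mg

The second ionization energy removes an electron from the +1 ion. For each element: Mg⁺ still has 1 valence electron; Cl⁺ still has 6 valence electrons; N⁺ still has 4 valence electrons.
All are still removing valence electrons, so compare the +1 ions as you would atoms: IE_2 generally rises across a period (higher Z_eff) and falls down a group (larger shell), subject to the usual subshell exceptions.
Valence configurations: Mg⁺ [Ne]3s¹, Cl⁺ [Ne]3s²3p⁴, N⁺ [He]2s²2p².
The numbers (kJ/mol): Mg 1451, Cl 2298, N 2856.
Overall IE_2 order: Mg < Cl < N.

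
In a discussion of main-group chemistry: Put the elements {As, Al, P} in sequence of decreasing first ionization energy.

Al is in period 3, group 13; P is in period 3, group 15; As is in period 4, group 15.
First ionization energy rises across a period (greater Z_eff holds electrons more tightly) and falls down a group (valence electrons are farther from the nucleus).
Neither a single period nor a single group — weigh both effects.
As > Al: the two effects oppose for this pair; the across-period effect wins (947 vs 578 kJ/mol).
P > As: P sits above As in group 15, so the down-group effect alone puts P higher.
Approximate values (kJ/mol): Al 578, P 1012, As 947.
So from highest to lowest: P > As > Al.

P > As > Al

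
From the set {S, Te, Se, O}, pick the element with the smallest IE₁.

First ionization energy rises across a period (greater Z_eff holds electrons more tightly) and falls down a group (valence electrons are farther from the nucleus).
All are in group 16, so first ionization energy increases up the group.
The smallest IE₁ among these belongs to Te.

Te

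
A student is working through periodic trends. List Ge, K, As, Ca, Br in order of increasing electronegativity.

K, Ca, Ge, As, Br

K is in period 4, group 1; Ca is in period 4, group 2; Ge is in period 4, group 14; As is in period 4, group 15; Br is in period 4, group 17.
Electronegativity increases across a period and decreases down a group, tracking effective nuclear charge and atomic size.
All lie in period 4, so electronegativity increases left to right.
So from lowest to highest: K < Ca < Ge < As < Br.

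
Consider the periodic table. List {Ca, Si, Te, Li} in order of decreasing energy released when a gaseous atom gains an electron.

Te > Si > Li > Ca

Li is in period 2, group 1; Si is in period 3, group 14; Ca is in period 4, group 2; Te is in period 5, group 16.
Electron affinity generally becomes more exothermic across a period toward the halogens and less exothermic down a group.
These span different periods and groups, so the two trends combine.
Li > Ca: the two effects oppose for this pair; the down-group effect wins (60 vs 2 kJ/mol).
Si > Li: the two effects oppose for this pair; the across-period effect wins (134 vs 60 kJ/mol).
Te > Si: the two effects oppose for this pair; the across-period effect wins (190 vs 134 kJ/mol).
Tabulated electron affinity (kJ/mol): Li 60, Si 134, Ca 2, Te 190.
So from highest to lowest: Te > Si > Li > Ca.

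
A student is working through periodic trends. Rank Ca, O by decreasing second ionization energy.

O > Ca

The second ionization energy removes an electron from the +1 ion. For each element: Ca⁺ still has 1 valence electron; O⁺ still has 5 valence electrons.
All are still removing valence electrons, so compare the +1 ions as you would atoms: IE_2 generally rises across a period (higher Z_eff) and falls down a group (larger shell), subject to the usual subshell exceptions.
Valence configurations: Ca⁺ [Ar]4s¹, O⁺ [He]2s²2p³.
Tabulated IE_2 (kJ/mol): Ca 1145, O 3388.
So the second ionization energies run Ca < O.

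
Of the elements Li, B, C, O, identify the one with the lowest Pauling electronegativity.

Smaller atoms with higher effective nuclear charge are more electronegative.
All lie in period 2, so electronegativity increases left to right.
The lowest Pauling electronegativity among these belongs to Li.

Li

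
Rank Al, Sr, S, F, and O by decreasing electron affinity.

F > S > O > Al > Sr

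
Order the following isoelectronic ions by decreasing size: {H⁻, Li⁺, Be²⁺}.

All of these have 2 electrons, so size is governed by nuclear charge alone: the more protons, the stronger the pull on the same electron cloud, and the smaller the ion.
Nuclear charges: Be²⁺ (Z=4), Li⁺ (Z=3), H⁻ (Z=1).
Largest to smallest: H⁻ > Li⁺ > Be²⁺.

H⁻ > Li⁺ > Be²⁺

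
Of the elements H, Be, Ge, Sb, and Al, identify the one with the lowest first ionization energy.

Across a period the outer electron is held more tightly (higher IE₁); down a group it sits in a higher shell, more shielded, and comes off more easily.
These sit on a diagonal, where the across-period and down-group effects partly cancel.
Ge > Al: the two effects oppose for this pair; the across-period effect wins (762 vs 578 kJ/mol).
Sb > Ge: the two effects oppose for this pair; the across-period effect wins (831 vs 762 kJ/mol).
Be > Sb: the two effects oppose for this pair; the down-group effect wins (900 vs 831 kJ/mol).
H > Be: period and group pull opposite ways; the down-group shift dominates (1312 vs 900 kJ/mol).
For reference (kJ/mol): H 1312, Be 900, Al 578, Ge 762, Sb 831.
The lowest first ionization energy among these belongs to Al.

Al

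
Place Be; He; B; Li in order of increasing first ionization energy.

He is in period 1, group 18; Li is in period 2, group 1; Be is in period 2, group 2; B is in period 2, group 13.
IE₁ increases left→right with effective nuclear charge and decreases top→bottom as the valence shell moves farther out.
Here both period and group differ, so the two effects have to be weighed against each other.
B > Li: both are in period 2; the period trend gives B the larger value.
Be > B: this pair runs against the simple trend — see the exception note.
He > Be: relative to Be, both the across-period and down-group shifts push He's first ionization energy up.
Note the exception: Be has a higher first ionization energy than B, contrary to the simple trend — removing B's lone 2p electron is easier than breaking Be's filled 2s².
Approximate values (kJ/mol): He 2372, Li 520, Be 900, B 801.
So from lowest to highest: Li < B < Be < He.

Li, B, Be, He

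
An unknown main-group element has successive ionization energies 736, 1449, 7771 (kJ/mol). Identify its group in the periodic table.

Look for the largest jump between consecutive ionization energies: IE3/IE2 ≈ 5.4, far larger than any earlier ratio.
That jump marks the point where a core electron is being removed. So the atom has 2 valence electrons.
A main-group element with 2 valence electrons is in group 2.

Group 2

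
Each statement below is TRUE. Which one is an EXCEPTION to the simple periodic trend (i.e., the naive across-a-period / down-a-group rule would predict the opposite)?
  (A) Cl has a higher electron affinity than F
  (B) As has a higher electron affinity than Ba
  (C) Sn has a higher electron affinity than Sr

The general trend: electron affinity increases across a period and decreases down a group.
(A) Cl (period 3, group 17) vs F (period 2, group 17): the stated order contradicts the simple trend.
(B) As (period 4, group 15) vs Ba (period 6, group 2): the stated order agrees with the simple trend.
(C) Sn (period 5, group 14) vs Sr (period 5, group 2): the stated order agrees with the simple trend.
The exception is (A): F's small 2p subshell makes the incoming electron feel strong e⁻–e⁻ repulsion, so Cl actually releases more energy on gaining an electron.

(A)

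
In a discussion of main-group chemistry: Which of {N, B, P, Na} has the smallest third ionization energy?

P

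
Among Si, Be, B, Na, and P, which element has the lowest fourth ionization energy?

Si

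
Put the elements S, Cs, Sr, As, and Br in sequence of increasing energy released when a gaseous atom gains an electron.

Sr < Cs < As < S < Br

EA tends to increase across a period and decrease down a group, though the pattern is less regular than for IE or radius.
These span different periods and groups, so the two trends combine.
Cs > Sr: this pair runs against the simple trend — see the exception note.
As > Cs: relative to Cs, both the across-period and down-group shifts push As's electron affinity up.
S > As: relative to As, both the across-period and down-group shifts push S's electron affinity up.
Br > S: period and group pull opposite ways; the across-period shift dominates (325 vs 200 kJ/mol).
Note the exception: Cs has a higher electron affinity than Sr, contrary to the simple trend — adding an electron to Sr (ns²) has to open a new, higher-energy np subshell, which is unfavourable.
Tabulated electron affinity (kJ/mol): S 200, As 78, Br 325, Sr 5, Cs 46.
So from lowest to highest: Sr < Cs < As < S < Br.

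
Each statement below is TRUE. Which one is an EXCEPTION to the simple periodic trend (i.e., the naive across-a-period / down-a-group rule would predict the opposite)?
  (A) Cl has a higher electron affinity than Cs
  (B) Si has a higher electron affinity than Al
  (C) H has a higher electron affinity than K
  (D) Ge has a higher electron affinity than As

The general trend: electron affinity increases across a period and decreases down a group.
(A) Cl (period 3, group 17) vs Cs (period 6, group 1): the stated order agrees with the simple trend.
(B) Si (period 3, group 14) vs Al (period 3, group 13): the stated order agrees with the simple trend.
(C) H (period 1, group 1) vs K (period 4, group 1): the stated order agrees with the simple trend.
(D) Ge (period 4, group 14) vs As (period 4, group 15): the stated order contradicts the simple trend.
The exception is (D): adding an electron to As's half-filled 4p³ is unfavourable, so Ge (4p²) has the more exothermic EA.

(D)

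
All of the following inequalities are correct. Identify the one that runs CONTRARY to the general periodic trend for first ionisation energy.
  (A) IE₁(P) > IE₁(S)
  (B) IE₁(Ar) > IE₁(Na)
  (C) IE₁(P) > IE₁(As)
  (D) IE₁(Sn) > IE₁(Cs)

(A)

The general trend: first ionisation energy increases across a period and decreases down a group.
(A) P (period 3, group 15) vs S (period 3, group 16): the stated order contradicts the simple trend.
(B) Ar (period 3, group 18) vs Na (period 3, group 1): the stated order agrees with the simple trend.
(C) P (period 3, group 15) vs As (period 4, group 15): the stated order agrees with the simple trend.
(D) Sn (period 5, group 14) vs Cs (period 6, group 1): the stated order agrees with the simple trend.
The exception is (A): S (3p⁴) ionizes more easily than half-filled P (3p³) because the paired 3p electron in S is pushed out by e⁻–e⁻ repulsion.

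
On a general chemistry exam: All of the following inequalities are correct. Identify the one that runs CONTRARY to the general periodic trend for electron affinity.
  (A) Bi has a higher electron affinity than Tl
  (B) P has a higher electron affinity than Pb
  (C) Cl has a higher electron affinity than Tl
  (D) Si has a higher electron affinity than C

(D)

The general trend: electron affinity increases across a period and decreases down a group.
(A) Bi (period 6, group 15) vs Tl (period 6, group 13): the stated order agrees with the simple trend.
(B) P (period 3, group 15) vs Pb (period 6, group 14): the stated order agrees with the simple trend.
(C) Cl (period 3, group 17) vs Tl (period 6, group 13): the stated order agrees with the simple trend.
(D) Si (period 3, group 14) vs C (period 2, group 14): the stated order contradicts the simple trend.
The exception is (D): Si's larger, more diffuse 3p orbitals accept an added electron slightly more readily than C's compact 2p.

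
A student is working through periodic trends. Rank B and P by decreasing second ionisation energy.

B > P

Consider each +1 ion: B⁺ still has 2 valence electrons; P⁺ still has 4 valence electrons.
All are still removing valence electrons, so compare the +1 ions as you would atoms: IE_2 generally rises across a period (higher Z_eff) and falls down a group (larger shell), subject to the usual subshell exceptions.
Valence configurations: B⁺ [He]2s², P⁺ [Ne]3s²3p².
Tabulated IE_2 (kJ/mol): B 2427, P 1907.
So the second ionization energies run P < B.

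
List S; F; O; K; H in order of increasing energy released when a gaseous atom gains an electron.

H is in period 1, group 1; O is in period 2, group 16; F is in period 2, group 17; S is in period 3, group 16; K is in period 4, group 1.
Adding an electron releases more energy for atoms nearer the top right (short of the noble gases).
Here both period and group differ, so the two effects have to be weighed against each other.
H > K: they share group 1; the group trend gives H the larger value.
O > H: the two effects oppose for this pair; the across-period effect wins (141 vs 73 kJ/mol).
S > O: this pair runs against the simple trend — see the exception note.
F > S: relative to S, both the across-period and down-group shifts push F's electron affinity up.
Note the exception: S has a higher electron affinity than O, contrary to the simple trend — the compact 2p subshell of O repels the added electron more than S's larger 3p does.
Tabulated electron affinity (kJ/mol): H 73, O 141, F 328, S 200, K 48.
So from lowest to highest: K < H < O < S < F.

K, H, O, S, F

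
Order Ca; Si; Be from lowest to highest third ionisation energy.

Si < Ca < Be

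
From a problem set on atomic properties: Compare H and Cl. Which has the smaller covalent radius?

H

H is in period 1, group 1; Cl is in period 3, group 17.
Atomic radius shrinks across a period as nuclear charge pulls the same shell inward, and grows down a group as new shells are added.
Here both period and group differ, so the two effects have to be weighed against each other.
Cl > H: the two effects oppose for this pair; the down-group effect wins (99 vs 32 pm).
Tabulated atomic radius (pm): H 32, Cl 99.
So H has the smaller covalent radius (H < Cl).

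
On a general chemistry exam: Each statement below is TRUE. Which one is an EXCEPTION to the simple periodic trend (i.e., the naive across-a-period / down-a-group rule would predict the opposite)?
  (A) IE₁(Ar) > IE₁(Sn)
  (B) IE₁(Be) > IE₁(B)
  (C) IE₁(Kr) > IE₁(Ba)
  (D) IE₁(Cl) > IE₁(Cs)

(B)

The general trend: first ionization energy increases across a period and decreases down a group.
(A) Ar (period 3, group 18) vs Sn (period 5, group 14): the stated order agrees with the simple trend.
(B) Be (period 2, group 2) vs B (period 2, group 13): the stated order contradicts the simple trend.
(C) Kr (period 4, group 18) vs Ba (period 6, group 2): the stated order agrees with the simple trend.
(D) Cl (period 3, group 17) vs Cs (period 6, group 1): the stated order agrees with the simple trend.
The exception is (B): removing B's lone 2p electron is easier than breaking Be's filled 2s².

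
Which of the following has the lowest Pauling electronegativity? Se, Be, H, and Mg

EN rises left→right (higher Z_eff, smaller atoms) and falls top→bottom (larger, more shielded atoms).
Neither a single period nor a single group — weigh both effects.
Be > Mg: Be sits above Mg in group 2, so the down-group effect alone puts Be higher.
H > Be: period and group pull opposite ways; the down-group shift dominates (2.20 vs 1.57).
Se > H: period and group pull opposite ways; the across-period shift dominates (2.55 vs 2.20).
For reference (Pauling): H 2.20, Be 1.57, Mg 1.31, Se 2.55.
The lowest Pauling electronegativity among these belongs to Mg.

Mg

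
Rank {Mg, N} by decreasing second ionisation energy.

After 1 electron has been removed, what remains? Mg⁺ still has 1 valence electron; N⁺ still has 4 valence electrons.
All are still removing valence electrons, so compare the +1 ions as you would atoms: IE_2 generally rises across a period (higher Z_eff) and falls down a group (larger shell), subject to the usual subshell exceptions.
Valence configurations: Mg⁺ [Ne]3s¹, N⁺ [He]2s²2p².
Approximate IE_2 values (kJ/mol): Mg 1451, N 2856.
Putting it together, IE_2: Mg < N.

N > Mg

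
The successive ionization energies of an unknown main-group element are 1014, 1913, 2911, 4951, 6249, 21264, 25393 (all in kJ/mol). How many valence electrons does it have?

Look for the largest jump between consecutive ionization energies: IE6/IE5 ≈ 3.4, far larger than any earlier ratio.
That jump marks the point where a core electron is being removed. So the atom has 5 valence electrons.

5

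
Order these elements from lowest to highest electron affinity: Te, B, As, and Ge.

B < As < Ge < Te

B is in period 2, group 13; Ge is in period 4, group 14; As is in period 4, group 15; Te is in period 5, group 16.
Adding an electron releases more energy for atoms nearer the top right (short of the noble gases).
Here both period and group differ, so the two effects have to be weighed against each other.
As > B: the two effects oppose for this pair; the across-period effect wins (78 vs 27 kJ/mol).
Ge > As: this pair runs against the simple trend — see the exception note.
Te > Ge: period and group pull opposite ways; the across-period shift dominates (190 vs 119 kJ/mol).
Note the exception: Ge has a higher electron affinity than As, contrary to the simple trend — adding an electron to As's half-filled 4p³ is unfavourable, so Ge (4p²) has the more exothermic EA.
Tabulated electron affinity (kJ/mol): B 27, Ge 119, As 78, Te 190.
So from lowest to highest: B < As < Ge < Te.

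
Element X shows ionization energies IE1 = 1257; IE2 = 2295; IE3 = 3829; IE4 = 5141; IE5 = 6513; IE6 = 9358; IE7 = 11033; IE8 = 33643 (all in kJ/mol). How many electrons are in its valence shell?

7

Look for the largest jump between consecutive ionization energies: IE8/IE7 ≈ 3.0, far larger than any earlier ratio.
That jump marks the point where a core electron is being removed. So the atom has 7 valence electrons.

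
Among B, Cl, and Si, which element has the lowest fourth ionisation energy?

After 3 electrons have been removed, what remains? B³⁺ is the bare [He] core; Cl³⁺ still has 4 valence electrons; Si³⁺ still has 1 valence electron.
Breaking into a closed-shell core is much more expensive than removing a leftover valence electron — B has the largest IE_4 here.
Valence configurations: Cl³⁺ [Ne]3s²3p², Si³⁺ [Ne]3s¹.
The numbers (kJ/mol): B 25026, Cl 5159, Si 4356.
Overall IE_4 order: Si < Cl < B.

Si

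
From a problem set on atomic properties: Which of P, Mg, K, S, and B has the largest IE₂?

IE_2 is the cost of taking one more electron from the +1 cation: P⁺ still has 4 valence electrons; Mg⁺ still has 1 valence electron; K⁺ is the bare [Ar] core; S⁺ still has 5 valence electrons; B⁺ still has 2 valence electrons.
Core electrons are held far more tightly than valence electrons, so K tops the IE_2 order.
Valence configurations: P⁺ [Ne]3s²3p², Mg⁺ [Ne]3s¹, S⁺ [Ne]3s²3p³, B⁺ [He]2s².
Approximate IE_2 values (kJ/mol): P 1907, Mg 1451, K 3052, S 2252, B 2427.
Putting it together, IE_2: Mg < P < S < B < K.

K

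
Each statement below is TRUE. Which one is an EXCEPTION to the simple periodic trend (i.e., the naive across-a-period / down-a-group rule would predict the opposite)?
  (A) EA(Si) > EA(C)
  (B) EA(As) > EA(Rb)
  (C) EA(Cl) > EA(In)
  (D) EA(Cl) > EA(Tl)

The general trend: electron affinity increases across a period and decreases down a group.
(A) Si (period 3, group 14) vs C (period 2, group 14): the stated order contradicts the simple trend.
(B) As (period 4, group 15) vs Rb (period 5, group 1): the stated order agrees with the simple trend.
(C) Cl (period 3, group 17) vs In (period 5, group 13): the stated order agrees with the simple trend.
(D) Cl (period 3, group 17) vs Tl (period 6, group 13): the stated order agrees with the simple trend.
The exception is (A): Si's larger, more diffuse 3p orbitals accept an added electron slightly more readily than C's compact 2p.

(A)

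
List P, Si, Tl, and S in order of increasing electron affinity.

Si is in period 3, group 14; P is in period 3, group 15; S is in period 3, group 16; Tl is in period 6, group 13.
Adding an electron releases more energy for atoms nearer the top right (short of the noble gases).
These span different periods and groups, so the two trends combine.
P > Tl: relative to Tl, both the across-period and down-group shifts push P's electron affinity up.
Si > P: this pair runs against the simple trend — see the exception note.
S > Si: S lies to the right of Si in period 3, so the across-period effect alone puts S higher.
Note the exception: Si has a higher electron affinity than P, contrary to the simple trend — adding an electron to P's half-filled 3p³ is unfavourable, so Si (3p²) has the more exothermic EA.
For reference (kJ/mol): Si 134, P 72, S 200, Tl 19.
So from lowest to highest: Tl < P < Si < S.

Tl, P, Si, S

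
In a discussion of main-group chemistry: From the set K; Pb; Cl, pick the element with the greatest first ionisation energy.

IE₁ increases left→right with effective nuclear charge and decreases top→bottom as the valence shell moves farther out.
Neither a single period nor a single group — weigh both effects.
Pb > K: the two effects oppose for this pair; the across-period effect wins (716 vs 419 kJ/mol).
Cl > Pb: relative to Pb, both the across-period and down-group shifts push Cl's first ionization energy up.
Tabulated first ionization energy (kJ/mol): Cl 1251, K 419, Pb 716.
The greatest first ionisation energy among these belongs to Cl.

Cl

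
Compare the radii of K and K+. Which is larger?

K

Forming K+ removes 1 electron from K. Fewer electrons for the same nuclear charge means less shielding and a higher Z_eff on the remaining electrons, and for main-group metals the entire outer shell is lost.
A cation is smaller than its parent atom: K+ < K.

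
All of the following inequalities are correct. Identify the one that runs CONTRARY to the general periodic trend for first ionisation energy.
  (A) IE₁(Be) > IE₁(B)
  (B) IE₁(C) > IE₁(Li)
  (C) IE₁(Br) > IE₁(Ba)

(A)

The general trend: first ionisation energy increases across a period and decreases down a group.
(A) Be (period 2, group 2) vs B (period 2, group 13): the stated order contradicts the simple trend.
(B) C (period 2, group 14) vs Li (period 2, group 1): the stated order agrees with the simple trend.
(C) Br (period 4, group 17) vs Ba (period 6, group 2): the stated order agrees with the simple trend.
The exception is (A): removing B's lone 2p electron is easier than breaking Be's filled 2s².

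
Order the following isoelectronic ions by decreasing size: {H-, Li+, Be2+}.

H-, Li+, Be2+

All of these have 2 electrons, so size is governed by nuclear charge alone: the more protons, the stronger the pull on the same electron cloud, and the smaller the ion.
Nuclear charges: Be2+ (Z=4), Li+ (Z=3), H- (Z=1).
Largest to smallest: H- > Li+ > Be2+.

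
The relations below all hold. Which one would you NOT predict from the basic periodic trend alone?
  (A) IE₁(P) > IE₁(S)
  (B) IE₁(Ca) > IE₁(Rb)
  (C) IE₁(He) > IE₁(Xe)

(A)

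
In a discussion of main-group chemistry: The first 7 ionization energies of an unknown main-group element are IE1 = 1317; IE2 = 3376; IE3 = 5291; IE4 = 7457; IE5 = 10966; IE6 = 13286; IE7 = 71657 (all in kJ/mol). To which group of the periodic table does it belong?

Look for the largest jump between consecutive ionization energies: IE7/IE6 ≈ 5.4, far larger than any earlier ratio.
That jump marks the point where a core electron is being removed. So the atom has 6 valence electrons.
A main-group element with 6 valence electrons is in group 16.

Group 16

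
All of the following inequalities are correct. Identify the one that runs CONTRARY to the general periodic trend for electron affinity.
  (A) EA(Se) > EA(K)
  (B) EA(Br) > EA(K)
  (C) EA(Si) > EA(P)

(C)

The general trend: electron affinity increases across a period and decreases down a group.
(A) Se (period 4, group 16) vs K (period 4, group 1): the stated order agrees with the simple trend.
(B) Br (period 4, group 17) vs K (period 4, group 1): the stated order agrees with the simple trend.
(C) Si (period 3, group 14) vs P (period 3, group 15): the stated order contradicts the simple trend.
The exception is (C): adding an electron to P's half-filled 3p³ is unfavourable, so Si (3p²) has the more exothermic EA.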